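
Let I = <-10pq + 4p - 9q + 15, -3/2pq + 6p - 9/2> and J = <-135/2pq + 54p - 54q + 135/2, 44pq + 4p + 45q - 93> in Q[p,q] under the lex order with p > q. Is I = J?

Two ideals are equal iff their reduced Gröbner bases coincide (the reduced basis is unique for a fixed ordering).
Buchberger on the first generating set:
f_1 = -10pq + 4p - 9q + 15, LT = pq.
f_2 = -3/2pq + 6p - 9/2, LT = pq.

S(f_1,f_2): lcm = pq. S = 18/5p + 9/10q - 9/2.
  reduce S modulo (f_1, f_2):
  remainder 18/5p + 9/10q - 9/2 ≠ 0; add g_3 = 18/5p + 9/10q - 9/2 to the basis.

S(f_1,g_3): lcm = pq. S = -2/5p - 1/4q^2 + 43/20q - 3/2.
  reduce S modulo (f_1, f_2, g_3):
  remainder -1/4q^2 + 9/4q - 2 ≠ 0; add g_4 = -1/4q^2 + 9/4q - 2 to the basis.

The other S-polynomials (S(f_2,g_3), S(f_1,g_4), S(f_2,g_4), S(g_3,g_4)) all reduce to 0 modulo the current basis, so we have a Gröbner basis.
Inter-reduce: drop elements whose leading term is divisible by another's, tail-reduce, and make monic.
Reduced Gröbner basis: {p + 1/4q - 5/4, q^2 - 9q + 8}.

Buchberger on the second generating set:
h_1 = -135/2pq + 54p - 54q + 135/2, LT = pq.
h_2 = 44pq + 4p + 45q - 93, LT = pq.

S(h_1,h_2): lcm = pq. S = -49/55p - 49/220q + 49/44.
  reduce S modulo (h_1, h_2):
  remainder -49/55p - 49/220q + 49/44 ≠ 0; add k_3 = -49/55p - 49/220q + 49/44 to the basis.

S(h_1,k_3): lcm = pq. S = -4/5p - 1/4q^2 + 41/20q - 1.
  reduce S modulo (h_1, h_2, k_3):
  remainder -1/4q^2 + 9/4q - 2 ≠ 0; add k_4 = -1/4q^2 + 9/4q - 2 to the basis.

The other S-polynomials (S(h_2,k_3), S(h_1,k_4), S(h_2,k_4), S(k_3,k_4)) all reduce to 0 modulo the current basis, so we have a Gröbner basis.
Inter-reduce: drop elements whose leading term is divisible by another's, tail-reduce, and make monic.
Reduced Gröbner basis: {p + 1/4q - 5/4, q^2 - 9q + 8}.

The two bases agree; hence the ideals are identical.
The choice of monomial ordering does not affect the verdict — as long as both bases are computed under the same ordering, their equality decides ideal equality.

Yes, the ideals are equal.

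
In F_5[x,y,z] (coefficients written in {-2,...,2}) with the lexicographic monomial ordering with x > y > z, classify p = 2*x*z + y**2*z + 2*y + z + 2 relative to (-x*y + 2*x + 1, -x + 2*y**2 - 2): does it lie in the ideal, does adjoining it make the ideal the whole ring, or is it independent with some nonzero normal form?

2*x*z + y**2*z + 2*y + z + 2 is independent of I; its normal form modulo I is 2*y + 2*z + 2.

First compute the reduced Gröbner basis of I by Buchberger's algorithm.
f_1 = -x*y + 2*x + 1, LT = x*y.
f_2 = -x + 2*y**2 - 2, LT = x.

S(f_1,f_2): lcm = x*y. S = -2*x + 2*y**3 - 2*y - 1.
  leading term x: subtract (2)·f_2 from -2*x + 2*y**3 - 2*y - 1 → 2*y**3 + y**2 - 2*y - 2
  leading term y**3: no divisor's leading term divides it; move 2*y**3 to the remainder.
  leading term y**2: no divisor's leading term divides it; move y**2 to the remainder.
  leading term y: no divisor's leading term divides it; move -2*y to the remainder.
  leading term 1: no divisor's leading term divides it; move -2 to the remainder.
  remainder 2*y**3 + y**2 - 2*y - 2 ≠ 0; add h_3 = 2*y**3 + y**2 - 2*y - 2 to the basis.

The other S-polynomials (S(f_1,h_3), S(f_2,h_3)) all reduce to 0 modulo the current basis, so we have a Gröbner basis.
Inter-reduce: drop elements whose leading term is divisible by another's, tail-reduce, and make monic.
Reduced Gröbner basis: {x - 2*y**2 + 2, y**3 - 2*y**2 - y - 1}.
Label its elements g_1 = x - 2*y**2 + 2, g_2 = y**3 - 2*y**2 - y - 1.

Reduce p = 2*x*z + y**2*z + 2*y + z + 2 modulo G:
  leading term x*z: subtract (2*z)·g_1 from 2*x*z + y**2*z + 2*y + z + 2 → 2*y + 2*z + 2
  leading term y: no divisor's leading term divides it; move 2*y to the remainder.
  leading term z: no divisor's leading term divides it; move 2*z to the remainder.
  leading term 1: no divisor's leading term divides it; move 2 to the remainder.
  normal form = 2*y + 2*z + 2.
The normal form is nonzero, so p ∉ I. Since p minus its normal form lies in I, I + (p) = I + (r) where r = 2*y + 2*z + 2; decide whether this ideal is the whole ring.
Run Buchberger on G together with r (pairs among the g_i already reduce to 0 since G is a Gröbner basis):
g_1 = x - 2*y**2 + 2, LT = x.
g_2 = y**3 - 2*y**2 - y - 1, LT = y**3.
r = 2*y + 2*z + 2, LT = y.

S(g_2,r): lcm = y**3. S = -y**2*z + 2*y**2 - y - 1.
  leading term y**2*z: subtract (2*y*z)·r from -y**2*z + 2*y**2 - y - 1 → 2*y**2 + y*z**2 + y*z - y - 1
  leading term y**2: subtract (y)·r from 2*y**2 + y*z**2 + y*z - y - 1 → y*z**2 - y*z + 2*y - 1
  leading term y*z**2: subtract (-2*z**2)·r from y*z**2 - y*z + 2*y - 1 → -y*z + 2*y - z**3 - z**2 - 1
  leading term y*z: subtract (2*z)·r from -y*z + 2*y - z**3 - z**2 - 1 → 2*y - z**3 + z - 1
  leading term y: subtract (1)·r from 2*y - z**3 + z - 1 → -z**3 - z + 2
  leading term z**3: no divisor's leading term divides it; move -z**3 to the remainder.
  leading term z: no divisor's leading term divides it; move -z to the remainder.
  leading term 1: no divisor's leading term divides it; move 2 to the remainder.
  remainder -z**3 - z + 2 ≠ 0; add m_4 = -z**3 - z + 2 to the basis.

The other S-polynomials (S(g_1,g_2), S(g_1,r), S(g_1,m_4), S(g_2,m_4), S(r,m_4)) all reduce to 0 modulo the current basis, so we have a Gröbner basis.
Inter-reduce: drop elements whose leading term is divisible by another's, tail-reduce, and make monic.
Reduced Gröbner basis: {x - 2*z**2 + z, y + z + 1, z**3 + z - 2}.
The reduced Gröbner basis of I + (p) is {x - 2*z**2 + z, y + z + 1, z**3 + z - 2} ≠ {1}, a proper ideal, so the enlarged system stays consistent: p is independent of I, with normal form 2*y + 2*z + 2.

The remainder on division by a Gröbner basis is unique — it is the normal form.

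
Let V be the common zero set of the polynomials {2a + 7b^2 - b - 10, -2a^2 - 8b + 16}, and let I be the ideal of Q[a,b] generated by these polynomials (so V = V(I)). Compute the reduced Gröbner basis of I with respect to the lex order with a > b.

f_1 = 2a + 7b^2 - b - 10, LT = a.
f_2 = -2a^2 - 8b + 16, LT = a^2.

S(f_1,f_2): lcm = a^2. S = 7/2ab^2 - 1/2ab - 5a - 4b + 8.
  leading term ab^2: subtract (7/4b^2)·f_1 from 7/2ab^2 - 1/2ab - 5a - 4b + 8 → -1/2ab - 5a - 49/4b^4 + 7/4b^3 + 35/2b^2 - 4b + 8
  leading term ab: subtract (-1/4b)·f_1 from -1/2ab - 5a - 49/4b^4 + 7/4b^3 + 35/2b^2 - 4b + 8 → -5a - 49/4b^4 + 7/2b^3 + 69/4b^2 - 13/2b + 8
  leading term a: subtract (-5/2)·f_1 from -5a - 49/4b^4 + 7/2b^3 + 69/4b^2 - 13/2b + 8 → -49/4b^4 + 7/2b^3 + 139/4b^2 - 9b - 17
  leading term b^4: no divisor's leading term divides it; move -49/4b^4 to the remainder.
  leading term b^3: no divisor's leading term divides it; move 7/2b^3 to the remainder.
  leading term b^2: no divisor's leading term divides it; move 139/4b^2 to the remainder.
  leading term b: no divisor's leading term divides it; move -9b to the remainder.
  leading term 1: no divisor's leading term divides it; move -17 to the remainder.
  remainder -49/4b^4 + 7/2b^3 + 139/4b^2 - 9b - 17 ≠ 0; add g_3 = -49/4b^4 + 7/2b^3 + 139/4b^2 - 9b - 17 to the basis.

The other S-polynomials (S(f_1,g_3), S(f_2,g_3)) all reduce to 0 modulo the current basis, so we have a Gröbner basis.
Inter-reduce: drop elements whose leading term is divisible by another's, tail-reduce, and make monic.

G = {a + 7/2b^2 - 1/2b - 5, b^4 - 2/7b^3 - 139/49b^2 + 36/49b + 68/49}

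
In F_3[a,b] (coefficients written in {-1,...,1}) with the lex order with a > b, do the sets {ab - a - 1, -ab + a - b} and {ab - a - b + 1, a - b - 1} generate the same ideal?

Equality of ideals is decidable: compute both reduced Gröbner bases (unique for the ordering) and check whether they agree.
Buchberger on the first generating set:
f_1 = ab - a - 1, LT = ab.
f_2 = -ab + a - b, LT = ab.

S(f_1,f_2): lcm = ab. S = -b - 1.
  leading term b: no divisor's leading term divides it; move -b to the remainder.
  leading term 1: no divisor's leading term divides it; move -1 to the remainder.
  remainder -b - 1 ≠ 0; add g_3 = -b - 1 to the basis.

S(f_1,g_3): lcm = ab. S = a - 1.
  leading term a: no divisor's leading term divides it; move a to the remainder.
  leading term 1: no divisor's leading term divides it; move -1 to the remainder.
  remainder a - 1 ≠ 0; add g_4 = a - 1 to the basis.

The other S-polynomials (S(f_2,g_3), S(f_1,g_4), S(f_2,g_4), S(g_3,g_4)) all reduce to 0 modulo the current basis, so we have a Gröbner basis.
Inter-reduce: drop elements whose leading term is divisible by another's, tail-reduce, and make monic.
Reduced Gröbner basis: {a - 1, b + 1}.

Buchberger on the second generating set:
h_1 = ab - a - b + 1, LT = ab.
h_2 = a - b - 1, LT = a.

S(h_1,h_2): lcm = ab. S = -a + b^2 + 1.
  leading term a: subtract (-1)·h_2 from -a + b^2 + 1 → b^2 - b
  leading term b^2: no divisor's leading term divides it; move b^2 to the remainder.
  leading term b: no divisor's leading term divides it; move -b to the remainder.
  remainder b^2 - b ≠ 0; add k_3 = b^2 - b to the basis.

The other S-polynomials (S(h_1,k_3), S(h_2,k_3)) all reduce to 0 modulo the current basis, so we have a Gröbner basis.
Inter-reduce: drop elements whose leading term is divisible by another's, tail-reduce, and make monic.
Reduced Gröbner basis: {a - b - 1, b^2 - b}.

The bases are distinct; the ideals are different.

No, the ideals differ.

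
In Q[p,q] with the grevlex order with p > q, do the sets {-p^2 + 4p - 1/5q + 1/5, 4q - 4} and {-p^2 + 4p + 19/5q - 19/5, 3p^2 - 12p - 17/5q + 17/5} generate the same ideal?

Yes, the ideals are equal.

Two ideals are equal iff their reduced Gröbner bases coincide (the reduced basis is unique for a fixed ordering).
Buchberger on the first generating set:
f_1 = -p^2 + 4p - 1/5q + 1/5, LT = p^2.
f_2 = 4q - 4, LT = q.

The S-polynomials (S(f_1,f_2)) all reduce to 0 modulo the current basis, so we have a Gröbner basis.
Inter-reduce: drop elements whose leading term is divisible by another's, tail-reduce, and make monic.
Reduced Gröbner basis: {p^2 - 4p, q - 1}.

Buchberger on the second generating set:
h_1 = -p^2 + 4p + 19/5q - 19/5, LT = p^2.
h_2 = 3p^2 - 12p - 17/5q + 17/5, LT = p^2.

S(h_1,h_2): lcm = p^2. S = -8/3q + 8/3.
  leading term q: no divisor's leading term divides it; move -8/3q to the remainder.
  leading term 1: no divisor's leading term divides it; move 8/3 to the remainder.
  remainder -8/3q + 8/3 ≠ 0; add k_3 = -8/3q + 8/3 to the basis.

The other S-polynomials (S(h_1,k_3), S(h_2,k_3)) all reduce to 0 modulo the current basis, so we have a Gröbner basis.
Inter-reduce: drop elements whose leading term is divisible by another's, tail-reduce, and make monic.
Reduced Gröbner basis: {p^2 - 4p, q - 1}.

The two bases agree; hence the ideals are identical.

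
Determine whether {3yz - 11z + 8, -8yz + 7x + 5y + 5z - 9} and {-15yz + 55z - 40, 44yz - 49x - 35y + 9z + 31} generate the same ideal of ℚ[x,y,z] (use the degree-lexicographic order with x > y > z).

Equality of ideals is decidable: compute both reduced Gröbner bases (unique for the ordering) and check whether they agree.
Buchberger on the first generating set:
f_1 = 3yz - 11z + 8, LT = yz.
f_2 = -8yz + 7x + 5y + 5z - 9, LT = yz.

S(f_1,f_2): lcm = yz. S = ⅞x + ⅝y - 73/24z + 37/24.
  reduce S modulo (f_1, f_2):
  remainder ⅞x + ⅝y - 73/24z + 37/24 ≠ 0; add g_3 = ⅞x + ⅝y - 73/24z + 37/24 to the basis.

The other S-polynomials (S(f_1,g_3), S(f_2,g_3)) all reduce to 0 modulo the current basis, so we have a Gröbner basis.
Inter-reduce: drop elements whose leading term is divisible by another's, tail-reduce, and make monic.
Reduced Gröbner basis: {yz - 11/3z + 8/3, x + 5/7y - 73/21z + 37/21}.

Buchberger on the second generating set:
h_1 = -15yz + 55z - 40, LT = yz.
h_2 = 44yz - 49x - 35y + 9z + 31, LT = yz.

S(h_1,h_2): lcm = yz. S = 49/44x + 35/44y - 511/132z + 259/132.
  reduce S modulo (h_1, h_2):
  remainder 49/44x + 35/44y - 511/132z + 259/132 ≠ 0; add k_3 = 49/44x + 35/44y - 511/132z + 259/132 to the basis.

The other S-polynomials (S(h_1,k_3), S(h_2,k_3)) all reduce to 0 modulo the current basis, so we have a Gröbner basis.
Inter-reduce: drop elements whose leading term is divisible by another's, tail-reduce, and make monic.
Reduced Gröbner basis: {yz - 11/3z + 8/3, x + 5/7y - 73/21z + 37/21}.

These coincide, so the ideals are equal.

Yes, the ideals are equal.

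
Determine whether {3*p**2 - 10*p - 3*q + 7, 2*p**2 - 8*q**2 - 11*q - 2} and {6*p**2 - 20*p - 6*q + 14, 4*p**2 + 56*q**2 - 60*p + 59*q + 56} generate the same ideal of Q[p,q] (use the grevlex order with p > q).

Since reduced Gröbner bases are canonical representatives of ideals under a given ordering, it suffices to compute and compare them.
Buchberger on the first generating set:
f_1 = 3*p**2 - 10*p - 3*q + 7, LT = p**2.
f_2 = 2*p**2 - 8*q**2 - 11*q - 2, LT = p**2.

S(f_1,f_2): lcm = p**2. S = 4*q**2 - 10/3*p + 9/2*q + 10/3.
  leading term q**2: no divisor's leading term divides it; move 4*q**2 to the remainder.
  leading term p: no divisor's leading term divides it; move -10/3*p to the remainder.
  leading term q: no divisor's leading term divides it; move 9/2*q to the remainder.
  leading term 1: no divisor's leading term divides it; move 10/3 to the remainder.
  remainder 4*q**2 - 10/3*p + 9/2*q + 10/3 ≠ 0; add g_3 = 4*q**2 - 10/3*p + 9/2*q + 10/3 to the basis.

S(f_1,g_3): leading monomials are coprime, so the S-polynomial reduces to 0 (Buchberger's first criterion).
S(f_2,g_3): leading monomials are coprime, so the S-polynomial reduces to 0 (Buchberger's first criterion).
Every S-polynomial of the final basis reduces to 0, so we have a Gröbner basis.
Inter-reduce: drop elements whose leading term is divisible by another's, tail-reduce, and make monic.
Reduced Gröbner basis: {p**2 - 10/3*p - q + 7/3, q**2 - 5/6*p + 9/8*q + 5/6}.

Buchberger on the second generating set:
h_1 = 6*p**2 - 20*p - 6*q + 14, LT = p**2.
h_2 = 4*p**2 + 56*q**2 - 60*p + 59*q + 56, LT = p**2.

S(h_1,h_2): lcm = p**2. S = -14*q**2 + 35/3*p - 63/4*q - 35/3.
  leading term q**2: no divisor's leading term divides it; move -14*q**2 to the remainder.
  leading term p: no divisor's leading term divides it; move 35/3*p to the remainder.
  leading term q: no divisor's leading term divides it; move -63/4*q to the remainder.
  leading term 1: no divisor's leading term divides it; move -35/3 to the remainder.
  remainder -14*q**2 + 35/3*p - 63/4*q - 35/3 ≠ 0; add k_3 = -14*q**2 + 35/3*p - 63/4*q - 35/3 to the basis.

S(h_1,k_3): leading monomials are coprime, so the S-polynomial reduces to 0 (Buchberger's first criterion).
S(h_2,k_3): leading monomials are coprime, so the S-polynomial reduces to 0 (Buchberger's first criterion).
Every S-polynomial of the final basis reduces to 0, so we have a Gröbner basis.
Inter-reduce: drop elements whose leading term is divisible by another's, tail-reduce, and make monic.
Reduced Gröbner basis: {p**2 - 10/3*p - q + 7/3, q**2 - 5/6*p + 9/8*q + 5/6}.

These coincide, so the ideals are equal.

Yes, the ideals are equal.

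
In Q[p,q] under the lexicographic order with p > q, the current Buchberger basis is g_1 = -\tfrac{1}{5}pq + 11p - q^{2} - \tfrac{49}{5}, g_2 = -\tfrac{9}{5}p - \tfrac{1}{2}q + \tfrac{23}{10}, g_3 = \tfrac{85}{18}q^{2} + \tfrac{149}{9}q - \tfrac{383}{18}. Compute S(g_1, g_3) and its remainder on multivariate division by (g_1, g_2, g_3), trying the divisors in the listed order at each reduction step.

S(g_1, g_3) = -\tfrac{4973}{85}pq + \tfrac{383}{85}p + 5q^{3} + 49q; remainder on division = 0.

lcm(LM(g_1), LM(g_3)) = pq^{2}.
S = (lcm/LT(g_1))·g_1 − (lcm/LT(g_3))·g_3 = -\tfrac{4973}{85}pq + \tfrac{383}{85}p + 5q^{3} + 49q.
Reduce S modulo (g_1, g_2, g_3) in that order:
  leading term pq: subtract (\tfrac{4973}{17})·g_1 from -\tfrac{4973}{85}pq + \tfrac{383}{85}p + 5q^{3} + 49q → -\tfrac{273132}{85}p + 5q^{3} + \tfrac{4973}{17}q^{2} + 49q + \tfrac{243677}{85}
  leading term p: subtract (\tfrac{30348}{17})·g_2 from -\tfrac{273132}{85}p + 5q^{3} + \tfrac{4973}{17}q^{2} + 49q + \tfrac{243677}{85} → 5q^{3} + \tfrac{4973}{17}q^{2} + \tfrac{16007}{17}q - \tfrac{21065}{17}
  leading term q^{3}: subtract (\tfrac{18}{17}q)·g_3 from 5q^{3} + \tfrac{4973}{17}q^{2} + \tfrac{16007}{17}q - \tfrac{21065}{17} → 275q^{2} + \tfrac{16390}{17}q - \tfrac{21065}{17}
  leading term q^{2}: subtract (\tfrac{990}{17})·g_3 from 275q^{2} + \tfrac{16390}{17}q - \tfrac{21065}{17} → 0
The remainder is 0, so this S-polynomial contributes no new basis element.
An S-polynomial is built so that the two leading terms cancel; whether anything survives reduction is exactly the Gröbner-basis criterion.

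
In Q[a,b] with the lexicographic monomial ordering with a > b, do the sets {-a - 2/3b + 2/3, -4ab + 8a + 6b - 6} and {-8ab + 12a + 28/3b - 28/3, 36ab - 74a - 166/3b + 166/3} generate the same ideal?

Yes, the ideals are equal.

Two ideals are equal iff their reduced Gröbner bases coincide (the reduced basis is unique for a fixed ordering).
Buchberger on the first generating set:
f_1 = -a - 2/3b + 2/3, LT = a.
f_2 = -4ab + 8a + 6b - 6, LT = ab.

S(f_1,f_2): lcm = ab. S = 2a + 2/3b^2 + 5/6b - 3/2.
  leading term a: subtract (-2)·f_1 from 2a + 2/3b^2 + 5/6b - 3/2 → 2/3b^2 - 1/2b - 1/6
  leading term b^2: no divisor's leading term divides it; move 2/3b^2 to the remainder.
  leading term b: no divisor's leading term divides it; move -1/2b to the remainder.
  leading term 1: no divisor's leading term divides it; move -1/6 to the remainder.
  remainder 2/3b^2 - 1/2b - 1/6 ≠ 0; add g_3 = 2/3b^2 - 1/2b - 1/6 to the basis.

The other S-polynomials (S(f_1,g_3), S(f_2,g_3)) all reduce to 0 modulo the current basis, so we have a Gröbner basis.
Inter-reduce: drop elements whose leading term is divisible by another's, tail-reduce, and make monic.
Reduced Gröbner basis: {a + 2/3b - 2/3, b^2 - 3/4b - 1/4}.

Buchberger on the second generating set:
h_1 = -8ab + 12a + 28/3b - 28/3, LT = ab.
h_2 = 36ab - 74a - 166/3b + 166/3, LT = ab.

S(h_1,h_2): lcm = ab. S = 5/9a + 10/27b - 10/27.
  leading term a: no divisor's leading term divides it; move 5/9a to the remainder.
  leading term b: no divisor's leading term divides it; move 10/27b to the remainder.
  leading term 1: no divisor's leading term divides it; move -10/27 to the remainder.
  remainder 5/9a + 10/27b - 10/27 ≠ 0; add k_3 = 5/9a + 10/27b - 10/27 to the basis.

S(h_1,k_3): lcm = ab. S = -3/2a - 2/3b^2 - 1/2b + 7/6.
  leading term a: subtract (-27/10)·k_3 from -3/2a - 2/3b^2 - 1/2b + 7/6 → -2/3b^2 + 1/2b + 1/6
  leading term b^2: no divisor's leading term divides it; move -2/3b^2 to the remainder.
  leading term b: no divisor's leading term divides it; move 1/2b to the remainder.
  leading term 1: no divisor's leading term divides it; move 1/6 to the remainder.
  remainder -2/3b^2 + 1/2b + 1/6 ≠ 0; add k_4 = -2/3b^2 + 1/2b + 1/6 to the basis.

The other S-polynomials (S(h_2,k_3), S(h_1,k_4), S(h_2,k_4), S(k_3,k_4)) all reduce to 0 modulo the current basis, so we have a Gröbner basis.
Inter-reduce: drop elements whose leading term is divisible by another's, tail-reduce, and make monic.
Reduced Gröbner basis: {a + 2/3b - 2/3, b^2 - 3/4b - 1/4}.

Same reduced basis, so the two generating sets span the same ideal.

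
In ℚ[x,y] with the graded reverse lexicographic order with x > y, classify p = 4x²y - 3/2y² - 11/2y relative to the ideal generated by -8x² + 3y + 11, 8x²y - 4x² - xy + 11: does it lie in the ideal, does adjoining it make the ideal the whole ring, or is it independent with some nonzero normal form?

4x²y - 3/2y² - 11/2y lies in I (it reduces to 0).

First compute the reduced Gröbner basis of I by Buchberger's algorithm.
f_1 = -8x² + 3y + 11, LT = x².
f_2 = 8x²y - 4x² - xy + 11, LT = x²y.

S(f_1,f_2): lcm = x²y. S = ½x² + ⅛xy - ⅜y² - 11/8y - 11/8.
  leading term x²: subtract (-1/16)·f_1 from ½x² + ⅛xy - ⅜y² - 11/8y - 11/8 → ⅛xy - ⅜y² - 19/16y - 11/16
  leading term xy: no divisor's leading term divides it; move ⅛xy to the remainder.
  leading term y²: no divisor's leading term divides it; move -⅜y² to the remainder.
  leading term y: no divisor's leading term divides it; move -19/16y to the remainder.
  leading term 1: no divisor's leading term divides it; move -11/16 to the remainder.
  remainder ⅛xy - ⅜y² - 19/16y - 11/16 ≠ 0; add h_3 = ⅛xy - ⅜y² - 19/16y - 11/16 to the basis.

S(f_1,h_3): lcm = x²y. S = 3xy² + 19/2xy - ⅜y² + 11/2x - 11/8y.
  leading term xy²: subtract (24y)·h_3 from 3xy² + 19/2xy - ⅜y² + 11/2x - 11/8y → 9y³ + 19/2xy + 225/8y² + 11/2x + 121/8y
  leading term y³: no divisor's leading term divides it; move 9y³ to the remainder.
  leading term xy: subtract (76)·h_3 from 19/2xy + 225/8y² + 11/2x + 121/8y → 453/8y² + 11/2x + 843/8y + 209/4
  leading term y²: no divisor's leading term divides it; move 453/8y² to the remainder.
  leading term x: no divisor's leading term divides it; move 11/2x to the remainder.
  leading term y: no divisor's leading term divides it; move 843/8y to the remainder.
  leading term 1: no divisor's leading term divides it; move 209/4 to the remainder.
  remainder 9y³ + 453/8y² + 11/2x + 843/8y + 209/4 ≠ 0; add h_4 = 9y³ + 453/8y² + 11/2x + 843/8y + 209/4 to the basis.

The other S-polynomials (S(f_2,h_3), S(f_1,h_4), S(f_2,h_4), S(h_3,h_4)) all reduce to 0 modulo the current basis, so we have a Gröbner basis.
Inter-reduce: drop elements whose leading term is divisible by another's, tail-reduce, and make monic.
Reduced Gröbner basis: {y³ + 151/24y² + 11/18x + 281/24y + 209/36, x² - ⅜y - 11/8, xy - 3y² - 19/2y - 11/2}.
Label its elements g_1 = y³ + 151/24y² + 11/18x + 281/24y + 209/36, g_2 = x² - ⅜y - 11/8, g_3 = xy - 3y² - 19/2y - 11/2.

Reduce p = 4x²y - 3/2y² - 11/2y modulo G:
  leading term x²y: subtract (4y)·g_2 from 4x²y - 3/2y² - 11/2y → 0
  normal form = 0.
Since the normal form is 0, p ∈ I.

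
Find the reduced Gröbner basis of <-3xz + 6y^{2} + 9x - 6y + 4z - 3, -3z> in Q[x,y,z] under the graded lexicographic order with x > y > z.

G = {y^{2} + \tfrac{3}{2}x - y - \tfrac{1}{2}, z}

f_1 = -3xz + 6y^{2} + 9x - 6y + 4z - 3, LT = xz.
f_2 = -3z, LT = z.

S(f_1,f_2): lcm = xz. S = -2y^{2} - 3x + 2y - \tfrac{4}{3}z + 1.
  leading term y^{2}: no divisor's leading term divides it; move -2y^{2} to the remainder.
  leading term x: no divisor's leading term divides it; move -3x to the remainder.
  leading term y: no divisor's leading term divides it; move 2y to the remainder.
  leading term z: subtract (\tfrac{4}{9})·f_2 from -\tfrac{4}{3}z + 1 → 1
  leading term 1: no divisor's leading term divides it; move 1 to the remainder.
  remainder -2y^{2} - 3x + 2y + 1 ≠ 0; add g_3 = -2y^{2} - 3x + 2y + 1 to the basis.

The other S-polynomials (S(f_1,g_3), S(f_2,g_3)) all reduce to 0 modulo the current basis, so we have a Gröbner basis.
Inter-reduce: drop elements whose leading term is divisible by another's, tail-reduce, and make monic.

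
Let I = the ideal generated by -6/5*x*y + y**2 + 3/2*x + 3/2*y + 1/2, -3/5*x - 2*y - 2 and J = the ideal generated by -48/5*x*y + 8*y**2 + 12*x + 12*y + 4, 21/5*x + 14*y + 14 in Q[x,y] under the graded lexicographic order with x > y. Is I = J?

Yes, the ideals are equal.

Since reduced Gröbner bases are canonical representatives of ideals under a given ordering, it suffices to compute and compare them.
Buchberger on the first generating set:
f_1 = -6/5*x*y + y**2 + 3/2*x + 3/2*y + 1/2, LT = x*y.
f_2 = -3/5*x - 2*y - 2, LT = x.

S(f_1,f_2): lcm = x*y. S = -25/6*y**2 - 5/4*x - 55/12*y - 5/12.
  leading term y**2: no divisor's leading term divides it; move -25/6*y**2 to the remainder.
  leading term x: subtract (25/12)·f_2 from -5/4*x - 55/12*y - 5/12 → -5/12*y + 15/4
  leading term y: no divisor's leading term divides it; move -5/12*y to the remainder.
  leading term 1: no divisor's leading term divides it; move 15/4 to the remainder.
  remainder -25/6*y**2 - 5/12*y + 15/4 ≠ 0; add g_3 = -25/6*y**2 - 5/12*y + 15/4 to the basis.

S(f_1,g_3): lcm = x*y**2. S = -5/6*y**3 - 27/20*x*y - 5/4*y**2 + 9/10*x - 5/12*y.
  leading term y**3: subtract (1/5*y)·g_3 from -5/6*y**3 - 27/20*x*y - 5/4*y**2 + 9/10*x - 5/12*y → -27/20*x*y - 7/6*y**2 + 9/10*x - 7/6*y
  leading term x*y: subtract (9/8)·f_1 from -27/20*x*y - 7/6*y**2 + 9/10*x - 7/6*y → -55/24*y**2 - 63/80*x - 137/48*y - 9/16
  leading term y**2: subtract (11/20)·g_3 from -55/24*y**2 - 63/80*x - 137/48*y - 9/16 → -63/80*x - 21/8*y - 21/8
  leading term x: subtract (21/16)·f_2 from -63/80*x - 21/8*y - 21/8 → 0
  remainder 0.

S(f_2,g_3): leading monomials are coprime, so the S-polynomial reduces to 0 (Buchberger's first criterion).
Every S-polynomial of the final basis reduces to 0, so we have a Gröbner basis.
Inter-reduce: drop elements whose leading term is divisible by another's, tail-reduce, and make monic.
Reduced Gröbner basis: {y**2 + 1/10*y - 9/10, x + 10/3*y + 10/3}.

Buchberger on the second generating set:
h_1 = -48/5*x*y + 8*y**2 + 12*x + 12*y + 4, LT = x*y.
h_2 = 21/5*x + 14*y + 14, LT = x.

S(h_1,h_2): lcm = x*y. S = -25/6*y**2 - 5/4*x - 55/12*y - 5/12.
  leading term y**2: no divisor's leading term divides it; move -25/6*y**2 to the remainder.
  leading term x: subtract (-25/84)·h_2 from -5/4*x - 55/12*y - 5/12 → -5/12*y + 15/4
  leading term y: no divisor's leading term divides it; move -5/12*y to the remainder.
  leading term 1: no divisor's leading term divides it; move 15/4 to the remainder.
  remainder -25/6*y**2 - 5/12*y + 15/4 ≠ 0; add k_3 = -25/6*y**2 - 5/12*y + 15/4 to the basis.

S(h_1,k_3): lcm = x*y**2. S = -5/6*y**3 - 27/20*x*y - 5/4*y**2 + 9/10*x - 5/12*y.
  leading term y**3: subtract (1/5*y)·k_3 from -5/6*y**3 - 27/20*x*y - 5/4*y**2 + 9/10*x - 5/12*y → -27/20*x*y - 7/6*y**2 + 9/10*x - 7/6*y
  leading term x*y: subtract (9/64)·h_1 from -27/20*x*y - 7/6*y**2 + 9/10*x - 7/6*y → -55/24*y**2 - 63/80*x - 137/48*y - 9/16
  leading term y**2: subtract (11/20)·k_3 from -55/24*y**2 - 63/80*x - 137/48*y - 9/16 → -63/80*x - 21/8*y - 21/8
  leading term x: subtract (-3/16)·h_2 from -63/80*x - 21/8*y - 21/8 → 0
  remainder 0.

S(h_2,k_3): leading monomials are coprime, so the S-polynomial reduces to 0 (Buchberger's first criterion).
Every S-polynomial of the final basis reduces to 0, so we have a Gröbner basis.
Inter-reduce: drop elements whose leading term is divisible by another's, tail-reduce, and make monic.
Reduced Gröbner basis: {y**2 + 1/10*y - 9/10, x + 10/3*y + 10/3}.

The two bases agree; hence the ideals are identical.
The choice of monomial ordering does not affect the verdict — as long as both bases are computed under the same ordering, their equality decides ideal equality.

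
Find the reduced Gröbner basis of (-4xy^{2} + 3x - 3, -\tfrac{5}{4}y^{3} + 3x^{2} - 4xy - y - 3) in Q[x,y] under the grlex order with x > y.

The reduced Gröbner basis is the canonical form of the ideal for this ordering.

f_1 = -4xy^{2} + 3x - 3, LT = xy^{2}.
f_2 = -\tfrac{5}{4}y^{3} + 3x^{2} - 4xy - y - 3, LT = y^{3}.

S(f_1,f_2): lcm = xy^{3}. S = \tfrac{12}{5}x^{3} - \tfrac{16}{5}x^{2}y - \tfrac{31}{20}xy - \tfrac{12}{5}x + \tfrac{3}{4}y.
  leading term x^{3}: no divisor's leading term divides it; move \tfrac{12}{5}x^{3} to the remainder.
  leading term x^{2}y: no divisor's leading term divides it; move -\tfrac{16}{5}x^{2}y to the remainder.
  leading term xy: no divisor's leading term divides it; move -\tfrac{31}{20}xy to the remainder.
  leading term x: no divisor's leading term divides it; move -\tfrac{12}{5}x to the remainder.
  leading term y: no divisor's leading term divides it; move \tfrac{3}{4}y to the remainder.
  remainder \tfrac{12}{5}x^{3} - \tfrac{16}{5}x^{2}y - \tfrac{31}{20}xy - \tfrac{12}{5}x + \tfrac{3}{4}y ≠ 0; add g_3 = \tfrac{12}{5}x^{3} - \tfrac{16}{5}x^{2}y - \tfrac{31}{20}xy - \tfrac{12}{5}x + \tfrac{3}{4}y to the basis.

The other S-polynomials (S(f_1,g_3), S(f_2,g_3)) all reduce to 0 modulo the current basis, so we have a Gröbner basis.

G = {x^{3} - \tfrac{4}{3}x^{2}y - \tfrac{31}{48}xy - x + \tfrac{5}{16}y, xy^{2} - \tfrac{3}{4}x + \tfrac{3}{4}, y^{3} - \tfrac{12}{5}x^{2} + \tfrac{16}{5}xy + \tfrac{4}{5}y + \tfrac{12}{5}}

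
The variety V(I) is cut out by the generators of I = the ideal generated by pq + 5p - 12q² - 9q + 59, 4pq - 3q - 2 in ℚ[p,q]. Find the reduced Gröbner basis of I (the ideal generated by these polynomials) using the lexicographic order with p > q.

G = {p - 12/5q² - 33/20q + 119/10, q³ + 11/16q² - 253/48q - 5/24}

This is the nonlinear analogue of row-reducing a linear system.

f_1 = pq + 5p - 12q² - 9q + 59, LT = pq.
f_2 = 4pq - 3q - 2, LT = pq.

S(f_1,f_2): lcm = pq. S = 5p - 12q² - 33/4q + 119/2.
  leading term p: no divisor's leading term divides it; move 5p to the remainder.
  leading term q²: no divisor's leading term divides it; move -12q² to the remainder.
  leading term q: no divisor's leading term divides it; move -33/4q to the remainder.
  leading term 1: no divisor's leading term divides it; move 119/2 to the remainder.
  remainder 5p - 12q² - 33/4q + 119/2 ≠ 0; add g_3 = 5p - 12q² - 33/4q + 119/2 to the basis.

S(f_1,g_3): lcm = pq. S = 5p + 12/5q³ - 207/20q² - 209/10q + 59.
  leading term p: subtract (1)·g_3 from 5p + 12/5q³ - 207/20q² - 209/10q + 59 → 12/5q³ + 33/20q² - 253/20q - ½
  leading term q³: no divisor's leading term divides it; move 12/5q³ to the remainder.
  leading term q²: no divisor's leading term divides it; move 33/20q² to the remainder.
  leading term q: no divisor's leading term divides it; move -253/20q to the remainder.
  leading term 1: no divisor's leading term divides it; move -½ to the remainder.
  remainder 12/5q³ + 33/20q² - 253/20q - ½ ≠ 0; add g_4 = 12/5q³ + 33/20q² - 253/20q - ½ to the basis.

S(f_2,g_3): lcm = pq. S = 12/5q³ + 33/20q² - 253/20q - ½.
  leading term q³: subtract (1)·g_4 from 12/5q³ + 33/20q² - 253/20q - ½ → 0
  remainder 0.

S(f_1,g_4): lcm = pq³. S = 69/16pq² + 253/48pq + 5/24p - 12q⁴ - 9q³ + 59q².
  leading term pq²: subtract (69/16q)·f_1 from 69/16pq² + 253/48pq + 5/24p - 12q⁴ - 9q³ + 59q² → -391/24pq + 5/24p - 12q⁴ + 171/4q³ + 1565/16q² - 4071/16q
  leading term pq: subtract (-391/24)·f_1 from -391/24pq + 5/24p - 12q⁴ + 171/4q³ + 1565/16q² - 4071/16q → 245/3p - 12q⁴ + 171/4q³ - 1563/16q² - 6417/16q + 23069/24
  leading term p: subtract (49/3)·g_3 from 245/3p - 12q⁴ + 171/4q³ - 1563/16q² - 6417/16q + 23069/24 → -12q⁴ + 171/4q³ + 1573/16q² - 4261/16q - 85/8
  leading term q⁴: subtract (-5q)·g_4 from -12q⁴ + 171/4q³ + 1573/16q² - 4261/16q - 85/8 → 51q³ + 561/16q² - 4301/16q - 85/8
  leading term q³: subtract (85/4)·g_4 from 51q³ + 561/16q² - 4301/16q - 85/8 → 0
  remainder 0.

S(f_2,g_4): lcm = pq³. S = -11/16pq² + 253/48pq + 5/24p - ¾q³ - ½q².
  leading term pq²: subtract (-11/16q)·f_1 from -11/16pq² + 253/48pq + 5/24p - ¾q³ - ½q² → 209/24pq + 5/24p - 9q³ - 107/16q² + 649/16q
  leading term pq: subtract (209/24)·f_1 from 209/24pq + 5/24p - 9q³ - 107/16q² + 649/16q → -130/3p - 9q³ + 1565/16q² + 1903/16q - 12331/24
  leading term p: subtract (-26/3)·g_3 from -130/3p - 9q³ + 1565/16q² + 1903/16q - 12331/24 → -9q³ - 99/16q² + 759/16q + 15/8
  leading term q³: subtract (-15/4)·g_4 from -9q³ - 99/16q² + 759/16q + 15/8 → 0
  remainder 0.

S(g_3,g_4): leading monomials are coprime, so the S-polynomial reduces to 0 (Buchberger's first criterion).
Every S-polynomial of the final basis reduces to 0, so we have a Gröbner basis.
Inter-reduce: drop elements whose leading term is divisible by another's, tail-reduce, and make monic.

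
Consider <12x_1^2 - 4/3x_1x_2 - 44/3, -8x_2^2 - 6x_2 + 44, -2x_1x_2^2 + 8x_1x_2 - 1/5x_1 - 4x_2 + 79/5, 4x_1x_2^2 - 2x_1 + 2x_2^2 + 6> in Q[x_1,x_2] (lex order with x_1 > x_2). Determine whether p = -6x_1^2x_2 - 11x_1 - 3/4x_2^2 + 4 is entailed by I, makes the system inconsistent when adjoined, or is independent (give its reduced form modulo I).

First compute the reduced Gröbner basis of I by Buchberger's algorithm.
f_1 = 12x_1^2 - 4/3x_1x_2 - 44/3, LT = x_1^2.
f_2 = -8x_2^2 - 6x_2 + 44, LT = x_2^2.
f_3 = -2x_1x_2^2 + 8x_1x_2 - 1/5x_1 - 4x_2 + 79/5, LT = x_1x_2^2.
f_4 = 4x_1x_2^2 - 2x_1 + 2x_2^2 + 6, LT = x_1x_2^2.

S(f_1,f_3): lcm = x_1^2x_2^2. S = 4x_1^2x_2 - 1/10x_1^2 - 1/9x_1x_2^3 - 2x_1x_2 + 79/10x_1 - 11/9x_2^2.
  leading term x_1^2x_2: subtract (1/3x_2)·f_1 from 4x_1^2x_2 - 1/10x_1^2 - 1/9x_1x_2^3 - 2x_1x_2 + 79/10x_1 - 11/9x_2^2 → -1/10x_1^2 - 1/9x_1x_2^3 + 4/9x_1x_2^2 - 2x_1x_2 + 79/10x_1 - 11/9x_2^2 + 44/9x_2
  leading term x_1^2: subtract (-1/120)·f_1 from -1/10x_1^2 - 1/9x_1x_2^3 + 4/9x_1x_2^2 - 2x_1x_2 + 79/10x_1 - 11/9x_2^2 + 44/9x_2 → -1/9x_1x_2^3 + 4/9x_1x_2^2 - 181/90x_1x_2 + 79/10x_1 - 11/9x_2^2 + 44/9x_2 - 11/90
  leading term x_1x_2^3: subtract (1/72x_1x_2)·f_2 from -1/9x_1x_2^3 + 4/9x_1x_2^2 - 181/90x_1x_2 + 79/10x_1 - 11/9x_2^2 + 44/9x_2 - 11/90 → 19/36x_1x_2^2 - 118/45x_1x_2 + 79/10x_1 - 11/9x_2^2 + 44/9x_2 - 11/90
  leading term x_1x_2^2: subtract (-19/288x_1)·f_2 from 19/36x_1x_2^2 - 118/45x_1x_2 + 79/10x_1 - 11/9x_2^2 + 44/9x_2 - 11/90 → -2173/720x_1x_2 + 3889/360x_1 - 11/9x_2^2 + 44/9x_2 - 11/90
  leading term x_1x_2: no divisor's leading term divides it; move -2173/720x_1x_2 to the remainder.
  leading term x_1: no divisor's leading term divides it; move 3889/360x_1 to the remainder.
  leading term x_2^2: subtract (11/72)·f_2 from -11/9x_2^2 + 44/9x_2 - 11/90 → 209/36x_2 - 308/45
  leading term x_2: no divisor's leading term divides it; move 209/36x_2 to the remainder.
  leading term 1: no divisor's leading term divides it; move -308/45 to the remainder.
  remainder -2173/720x_1x_2 + 3889/360x_1 + 209/36x_2 - 308/45 ≠ 0; add h_5 = -2173/720x_1x_2 + 3889/360x_1 + 209/36x_2 - 308/45 to the basis.

S(f_1,f_4): lcm = x_1^2x_2^2. S = 1/2x_1^2 - 1/9x_1x_2^3 - 1/2x_1x_2^2 - 3/2x_1 - 11/9x_2^2.
  leading term x_1^2: subtract (1/24)·f_1 from 1/2x_1^2 - 1/9x_1x_2^3 - 1/2x_1x_2^2 - 3/2x_1 - 11/9x_2^2 → -1/9x_1x_2^3 - 1/2x_1x_2^2 + 1/18x_1x_2 - 3/2x_1 - 11/9x_2^2 + 11/18
  leading term x_1x_2^3: subtract (1/72x_1x_2)·f_2 from -1/9x_1x_2^3 - 1/2x_1x_2^2 + 1/18x_1x_2 - 3/2x_1 - 11/9x_2^2 + 11/18 → -5/12x_1x_2^2 - 5/9x_1x_2 - 3/2x_1 - 11/9x_2^2 + 11/18
  leading term x_1x_2^2: subtract (5/96x_1)·f_2 from -5/12x_1x_2^2 - 5/9x_1x_2 - 3/2x_1 - 11/9x_2^2 + 11/18 → -35/144x_1x_2 - 91/24x_1 - 11/9x_2^2 + 11/18
  leading term x_1x_2: subtract (175/2173)·h_5 from -35/144x_1x_2 - 91/24x_1 - 11/9x_2^2 + 11/18 → -91168/19557x_1 - 11/9x_2^2 - 36575/78228x_2 + 45463/39114
  leading term x_1: no divisor's leading term divides it; move -91168/19557x_1 to the remainder.
  leading term x_2^2: subtract (11/72)·f_2 from -11/9x_2^2 - 36575/78228x_2 + 45463/39114 → 17567/39114x_2 - 36245/6519
  leading term x_2: no divisor's leading term divides it; move 17567/39114x_2 to the remainder.
  leading term 1: no divisor's leading term divides it; move -36245/6519 to the remainder.
  remainder -91168/19557x_1 + 17567/39114x_2 - 36245/6519 ≠ 0; add h_6 = -91168/19557x_1 + 17567/39114x_2 - 36245/6519 to the basis.

S(f_2,f_3): lcm = x_1x_2^2. S = 19/4x_1x_2 - 28/5x_1 - 2x_2 + 79/10.
  leading term x_1x_2: subtract (-3420/2173)·h_5 from 19/4x_1x_2 - 28/5x_1 - 2x_2 + 79/10 → 247767/21730x_1 + 15509/2173x_2 - 62413/21730
  leading term x_1: subtract (-2229903/911680)·h_6 from 247767/21730x_1 + 15509/2173x_2 - 62413/21730 → 1365143/165760x_2 - 1365143/82880
  leading term x_2: no divisor's leading term divides it; move 1365143/165760x_2 to the remainder.
  leading term 1: no divisor's leading term divides it; move -1365143/82880 to the remainder.
  remainder 1365143/165760x_2 - 1365143/82880 ≠ 0; add h_7 = 1365143/165760x_2 - 1365143/82880 to the basis.

The other S-polynomials (S(f_1,f_2), S(f_2,f_4), S(f_3,f_4), S(f_1,h_5), S(f_2,h_5), S(f_3,h_5), S(f_4,h_5), S(f_1,h_6), S(f_2,h_6), S(f_3,h_6), S(f_4,h_6), S(h_5,h_6), S(f_1,h_7), S(f_2,h_7), S(f_3,h_7), S(f_4,h_7), S(h_5,h_7), S(h_6,h_7)) all reduce to 0 modulo the current basis, so we have a Gröbner basis.
Inter-reduce: drop elements whose leading term is divisible by another's, tail-reduce, and make monic.
Reduced Gröbner basis: {x_1 + 1, x_2 - 2}.
Label its elements g_1 = x_1 + 1, g_2 = x_2 - 2.

Reduce p = -6x_1^2x_2 - 11x_1 - 3/4x_2^2 + 4 modulo G:
  leading term x_1^2x_2: subtract (-6x_1x_2)·g_1 from -6x_1^2x_2 - 11x_1 - 3/4x_2^2 + 4 → 6x_1x_2 - 11x_1 - 3/4x_2^2 + 4
  leading term x_1x_2: subtract (6x_2)·g_1 from 6x_1x_2 - 11x_1 - 3/4x_2^2 + 4 → -11x_1 - 3/4x_2^2 - 6x_2 + 4
  leading term x_1: subtract (-11)·g_1 from -11x_1 - 3/4x_2^2 - 6x_2 + 4 → -3/4x_2^2 - 6x_2 + 15
  leading term x_2^2: subtract (-3/4x_2)·g_2 from -3/4x_2^2 - 6x_2 + 15 → -15/2x_2 + 15
  leading term x_2: subtract (-15/2)·g_2 from -15/2x_2 + 15 → 0
  normal form = 0.
Since the normal form is 0, p ∈ I.

The remainder on division by a Gröbner basis is unique — it is the normal form.

-6x_1^2x_2 - 11x_1 - 3/4x_2^2 + 4 lies in I (it reduces to 0).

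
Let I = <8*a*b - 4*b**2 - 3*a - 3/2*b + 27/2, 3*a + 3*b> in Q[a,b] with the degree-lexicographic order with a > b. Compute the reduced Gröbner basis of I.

G = {b**2 - 1/8*b - 9/8, a + b}

f_1 = 8*a*b - 4*b**2 - 3*a - 3/2*b + 27/2, LT = a*b.
f_2 = 3*a + 3*b, LT = a.

S(f_1,f_2): lcm = a*b. S = -3/2*b**2 - 3/8*a - 3/16*b + 27/16.
  leading term b**2: no divisor's leading term divides it; move -3/2*b**2 to the remainder.
  leading term a: subtract (-1/8)·f_2 from -3/8*a - 3/16*b + 27/16 → 3/16*b + 27/16
  leading term b: no divisor's leading term divides it; move 3/16*b to the remainder.
  leading term 1: no divisor's leading term divides it; move 27/16 to the remainder.
  remainder -3/2*b**2 + 3/16*b + 27/16 ≠ 0; add g_3 = -3/2*b**2 + 3/16*b + 27/16 to the basis.

S(f_1,g_3): lcm = a*b**2. S = -1/2*b**3 - 1/4*a*b - 3/16*b**2 + 9/8*a + 27/16*b.
  leading term b**3: subtract (1/3*b)·g_3 from -1/2*b**3 - 1/4*a*b - 3/16*b**2 + 9/8*a + 27/16*b → -1/4*a*b - 1/4*b**2 + 9/8*a + 9/8*b
  leading term a*b: subtract (-1/32)·f_1 from -1/4*a*b - 1/4*b**2 + 9/8*a + 9/8*b → -3/8*b**2 + 33/32*a + 69/64*b + 27/64
  leading term b**2: subtract (1/4)·g_3 from -3/8*b**2 + 33/32*a + 69/64*b + 27/64 → 33/32*a + 33/32*b
  leading term a: subtract (11/32)·f_2 from 33/32*a + 33/32*b → 0
  remainder 0.

S(f_2,g_3): leading monomials are coprime, so the S-polynomial reduces to 0 (Buchberger's first criterion).
Every S-polynomial of the final basis reduces to 0, so we have a Gröbner basis.
Inter-reduce: drop elements whose leading term is divisible by another's, tail-reduce, and make monic.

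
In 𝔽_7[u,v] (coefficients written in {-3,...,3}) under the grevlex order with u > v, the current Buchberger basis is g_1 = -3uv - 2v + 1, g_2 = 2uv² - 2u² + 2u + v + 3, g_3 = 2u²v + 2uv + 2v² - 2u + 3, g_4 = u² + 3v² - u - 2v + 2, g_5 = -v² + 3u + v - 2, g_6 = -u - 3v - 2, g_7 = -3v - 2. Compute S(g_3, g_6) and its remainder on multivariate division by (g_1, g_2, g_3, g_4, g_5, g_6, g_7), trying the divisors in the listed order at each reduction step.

S(g_3, g_6) = -3uv² - uv + v² - u - 2; remainder on division = 0.

lcm(LM(g_3), LM(g_6)) = u²v.
S = (lcm/LT(g_3))·g_3 − (lcm/LT(g_6))·g_6 = -3uv² - uv + v² - u - 2.
Reduce S modulo (g_1, g_2, g_3, g_4, g_5, g_6, g_7) in that order:
  leading term uv²: subtract (v)·g_1 from -3uv² - uv + v² - u - 2 → -uv + 3v² - u - v - 2
  leading term uv: subtract (-2)·g_1 from -uv + 3v² - u - v - 2 → 3v² - u + 2v
  leading term v²: subtract (-3)·g_5 from 3v² - u + 2v → u - 2v + 1
  leading term u: subtract (-1)·g_6 from u - 2v + 1 → 2v - 1
  leading term v: subtract (-3)·g_7 from 2v - 1 → 0
The remainder is 0, so this S-polynomial contributes no new basis element.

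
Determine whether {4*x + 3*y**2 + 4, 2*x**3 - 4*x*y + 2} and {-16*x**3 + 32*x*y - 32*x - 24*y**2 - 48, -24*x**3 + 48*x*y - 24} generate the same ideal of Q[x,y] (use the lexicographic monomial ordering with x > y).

Yes, the ideals are equal.

Two ideals are equal iff their reduced Gröbner bases coincide (the reduced basis is unique for a fixed ordering).
Buchberger on the first generating set:
f_1 = 4*x + 3*y**2 + 4, LT = x.
f_2 = 2*x**3 - 4*x*y + 2, LT = x**3.

S(f_1,f_2): lcm = x**3. S = 3/4*x**2*y**2 + x**2 + 2*x*y - 1.
  leading term x**2*y**2: subtract (3/16*x*y**2)·f_1 from 3/4*x**2*y**2 + x**2 + 2*x*y - 1 → x**2 - 9/16*x*y**4 - 3/4*x*y**2 + 2*x*y - 1
  leading term x**2: subtract (1/4*x)·f_1 from x**2 - 9/16*x*y**4 - 3/4*x*y**2 + 2*x*y - 1 → -9/16*x*y**4 - 3/2*x*y**2 + 2*x*y - x - 1
  leading term x*y**4: subtract (-9/64*y**4)·f_1 from -9/16*x*y**4 - 3/2*x*y**2 + 2*x*y - x - 1 → -3/2*x*y**2 + 2*x*y - x + 27/64*y**6 + 9/16*y**4 - 1
  leading term x*y**2: subtract (-3/8*y**2)·f_1 from -3/2*x*y**2 + 2*x*y - x + 27/64*y**6 + 9/16*y**4 - 1 → 2*x*y - x + 27/64*y**6 + 27/16*y**4 + 3/2*y**2 - 1
  leading term x*y: subtract (1/2*y)·f_1 from 2*x*y - x + 27/64*y**6 + 27/16*y**4 + 3/2*y**2 - 1 → -x + 27/64*y**6 + 27/16*y**4 - 3/2*y**3 + 3/2*y**2 - 2*y - 1
  leading term x: subtract (-1/4)·f_1 from -x + 27/64*y**6 + 27/16*y**4 - 3/2*y**3 + 3/2*y**2 - 2*y - 1 → 27/64*y**6 + 27/16*y**4 - 3/2*y**3 + 9/4*y**2 - 2*y
  leading term y**6: no divisor's leading term divides it; move 27/64*y**6 to the remainder.
  leading term y**4: no divisor's leading term divides it; move 27/16*y**4 to the remainder.
  leading term y**3: no divisor's leading term divides it; move -3/2*y**3 to the remainder.
  leading term y**2: no divisor's leading term divides it; move 9/4*y**2 to the remainder.
  leading term y: no divisor's leading term divides it; move -2*y to the remainder.
  remainder 27/64*y**6 + 27/16*y**4 - 3/2*y**3 + 9/4*y**2 - 2*y ≠ 0; add g_3 = 27/64*y**6 + 27/16*y**4 - 3/2*y**3 + 9/4*y**2 - 2*y to the basis.

The other S-polynomials (S(f_1,g_3), S(f_2,g_3)) all reduce to 0 modulo the current basis, so we have a Gröbner basis.
Inter-reduce: drop elements whose leading term is divisible by another's, tail-reduce, and make monic.
Reduced Gröbner basis: {x + 3/4*y**2 + 1, y**6 + 4*y**4 - 32/9*y**3 + 16/3*y**2 - 128/27*y}.

Buchberger on the second generating set:
h_1 = -16*x**3 + 32*x*y - 32*x - 24*y**2 - 48, LT = x**3.
h_2 = -24*x**3 + 48*x*y - 24, LT = x**3.

S(h_1,h_2): lcm = x**3. S = 2*x + 3/2*y**2 + 2.
  leading term x: no divisor's leading term divides it; move 2*x to the remainder.
  leading term y**2: no divisor's leading term divides it; move 3/2*y**2 to the remainder.
  leading term 1: no divisor's leading term divides it; move 2 to the remainder.
  remainder 2*x + 3/2*y**2 + 2 ≠ 0; add k_3 = 2*x + 3/2*y**2 + 2 to the basis.

S(h_1,k_3): lcm = x**3. S = -3/4*x**2*y**2 - x**2 - 2*x*y + 2*x + 3/2*y**2 + 3.
  leading term x**2*y**2: subtract (-3/8*x*y**2)·k_3 from -3/4*x**2*y**2 - x**2 - 2*x*y + 2*x + 3/2*y**2 + 3 → -x**2 + 9/16*x*y**4 + 3/4*x*y**2 - 2*x*y + 2*x + 3/2*y**2 + 3
  leading term x**2: subtract (-1/2*x)·k_3 from -x**2 + 9/16*x*y**4 + 3/4*x*y**2 - 2*x*y + 2*x + 3/2*y**2 + 3 → 9/16*x*y**4 + 3/2*x*y**2 - 2*x*y + 3*x + 3/2*y**2 + 3
  leading term x*y**4: subtract (9/32*y**4)·k_3 from 9/16*x*y**4 + 3/2*x*y**2 - 2*x*y + 3*x + 3/2*y**2 + 3 → 3/2*x*y**2 - 2*x*y + 3*x - 27/64*y**6 - 9/16*y**4 + 3/2*y**2 + 3
  leading term x*y**2: subtract (3/4*y**2)·k_3 from 3/2*x*y**2 - 2*x*y + 3*x - 27/64*y**6 - 9/16*y**4 + 3/2*y**2 + 3 → -2*x*y + 3*x - 27/64*y**6 - 27/16*y**4 + 3
  leading term x*y: subtract (-y)·k_3 from -2*x*y + 3*x - 27/64*y**6 - 27/16*y**4 + 3 → 3*x - 27/64*y**6 - 27/16*y**4 + 3/2*y**3 + 2*y + 3
  leading term x: subtract (3/2)·k_3 from 3*x - 27/64*y**6 - 27/16*y**4 + 3/2*y**3 + 2*y + 3 → -27/64*y**6 - 27/16*y**4 + 3/2*y**3 - 9/4*y**2 + 2*y
  leading term y**6: no divisor's leading term divides it; move -27/64*y**6 to the remainder.
  leading term y**4: no divisor's leading term divides it; move -27/16*y**4 to the remainder.
  leading term y**3: no divisor's leading term divides it; move 3/2*y**3 to the remainder.
  leading term y**2: no divisor's leading term divides it; move -9/4*y**2 to the remainder.
  leading term y: no divisor's leading term divides it; move 2*y to the remainder.
  remainder -27/64*y**6 - 27/16*y**4 + 3/2*y**3 - 9/4*y**2 + 2*y ≠ 0; add k_4 = -27/64*y**6 - 27/16*y**4 + 3/2*y**3 - 9/4*y**2 + 2*y to the basis.

The other S-polynomials (S(h_2,k_3), S(h_1,k_4), S(h_2,k_4), S(k_3,k_4)) all reduce to 0 modulo the current basis, so we have a Gröbner basis.
Inter-reduce: drop elements whose leading term is divisible by another's, tail-reduce, and make monic.
Reduced Gröbner basis: {x + 3/4*y**2 + 1, y**6 + 4*y**4 - 32/9*y**3 + 16/3*y**2 - 128/27*y}.

The two bases agree; hence the ideals are identical.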